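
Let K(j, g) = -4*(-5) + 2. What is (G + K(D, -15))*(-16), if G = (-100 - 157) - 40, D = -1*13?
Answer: 4400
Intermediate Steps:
D = -13
K(j, g) = 22 (K(j, g) = 20 + 2 = 22)
G = -297 (G = -257 - 40 = -297)
(G + K(D, -15))*(-16) = (-297 + 22)*(-16) = -275*(-16) = 4400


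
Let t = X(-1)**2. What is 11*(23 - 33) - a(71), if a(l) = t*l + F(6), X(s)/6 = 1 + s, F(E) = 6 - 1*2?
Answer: -114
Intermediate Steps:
F(E) = 4 (F(E) = 6 - 2 = 4)
X(s) = 6 + 6*s (X(s) = 6*(1 + s) = 6 + 6*s)
t = 0 (t = (6 + 6*(-1))**2 = (6 - 6)**2 = 0**2 = 0)
a(l) = 4 (a(l) = 0*l + 4 = 0 + 4 = 4)
11*(23 - 33) - a(71) = 11*(23 - 33) - 1*4 = 11*(-10) - 4 = -110 - 4 = -114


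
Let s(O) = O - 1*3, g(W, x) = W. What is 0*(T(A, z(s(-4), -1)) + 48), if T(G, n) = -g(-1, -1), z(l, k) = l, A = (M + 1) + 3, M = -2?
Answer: 0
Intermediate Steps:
s(O) = -3 + O (s(O) = O - 3 = -3 + O)
A = 2 (A = (-2 + 1) + 3 = -1 + 3 = 2)
T(G, n) = 1 (T(G, n) = -1*(-1) = 1)
0*(T(A, z(s(-4), -1)) + 48) = 0*(1 + 48) = 0*49 = 0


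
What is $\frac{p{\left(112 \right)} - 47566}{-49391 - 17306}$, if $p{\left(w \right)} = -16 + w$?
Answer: $\frac{47470}{66697} \approx 0.71173$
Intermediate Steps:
$\frac{p{\left(112 \right)} - 47566}{-49391 - 17306} = \frac{\left(-16 + 112\right) - 47566}{-49391 - 17306} = \frac{96 - 47566}{-66697} = \left(-47470\right) \left(- \frac{1}{66697}\right) = \frac{47470}{66697}$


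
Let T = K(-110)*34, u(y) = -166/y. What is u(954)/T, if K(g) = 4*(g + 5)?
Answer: 83/6811560 ≈ 1.2185e-5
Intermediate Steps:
K(g) = 20 + 4*g (K(g) = 4*(5 + g) = 20 + 4*g)
T = -14280 (T = (20 + 4*(-110))*34 = (20 - 440)*34 = -420*34 = -14280)
u(954)/T = -166/954/(-14280) = -166*1/954*(-1/14280) = -83/477*(-1/14280) = 83/6811560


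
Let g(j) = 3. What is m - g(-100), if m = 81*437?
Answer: 35394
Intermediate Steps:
m = 35397
m - g(-100) = 35397 - 1*3 = 35397 - 3 = 35394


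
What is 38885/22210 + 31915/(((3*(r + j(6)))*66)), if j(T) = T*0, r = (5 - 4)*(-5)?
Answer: -6703360/219879 ≈ -30.487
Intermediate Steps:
r = -5 (r = 1*(-5) = -5)
j(T) = 0
38885/22210 + 31915/(((3*(r + j(6)))*66)) = 38885/22210 + 31915/(((3*(-5 + 0))*66)) = 38885*(1/22210) + 31915/(((3*(-5))*66)) = 7777/4442 + 31915/((-15*66)) = 7777/4442 + 31915/(-990) = 7777/4442 + 31915*(-1/990) = 7777/4442 - 6383/198 = -6703360/219879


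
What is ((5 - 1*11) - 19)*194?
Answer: -4850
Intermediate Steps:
((5 - 1*11) - 19)*194 = ((5 - 11) - 19)*194 = (-6 - 19)*194 = -25*194 = -4850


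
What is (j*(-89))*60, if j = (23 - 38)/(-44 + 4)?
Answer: -4005/2 ≈ -2002.5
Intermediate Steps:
j = 3/8 (j = -15/(-40) = -15*(-1/40) = 3/8 ≈ 0.37500)
(j*(-89))*60 = ((3/8)*(-89))*60 = -267/8*60 = -4005/2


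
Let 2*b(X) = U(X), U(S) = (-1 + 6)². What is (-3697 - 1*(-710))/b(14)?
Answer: -5974/25 ≈ -238.96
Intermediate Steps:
U(S) = 25 (U(S) = 5² = 25)
b(X) = 25/2 (b(X) = (½)*25 = 25/2)
(-3697 - 1*(-710))/b(14) = (-3697 - 1*(-710))/(25/2) = (-3697 + 710)*(2/25) = -2987*2/25 = -5974/25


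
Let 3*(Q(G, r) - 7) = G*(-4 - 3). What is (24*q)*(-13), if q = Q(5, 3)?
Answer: 1456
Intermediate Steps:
Q(G, r) = 7 - 7*G/3 (Q(G, r) = 7 + (G*(-4 - 3))/3 = 7 + (G*(-7))/3 = 7 + (-7*G)/3 = 7 - 7*G/3)
q = -14/3 (q = 7 - 7/3*5 = 7 - 35/3 = -14/3 ≈ -4.6667)
(24*q)*(-13) = (24*(-14/3))*(-13) = -112*(-13) = 1456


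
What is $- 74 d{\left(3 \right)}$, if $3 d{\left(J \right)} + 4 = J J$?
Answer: $- \frac{370}{3} \approx -123.33$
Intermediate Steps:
$d{\left(J \right)} = - \frac{4}{3} + \frac{J^{2}}{3}$ ($d{\left(J \right)} = - \frac{4}{3} + \frac{J J}{3} = - \frac{4}{3} + \frac{J^{2}}{3}$)
$- 74 d{\left(3 \right)} = - 74 \left(- \frac{4}{3} + \frac{3^{2}}{3}\right) = - 74 \left(- \frac{4}{3} + \frac{1}{3} \cdot 9\right) = - 74 \left(- \frac{4}{3} + 3\right) = \left(-74\right) \frac{5}{3} = - \frac{370}{3}$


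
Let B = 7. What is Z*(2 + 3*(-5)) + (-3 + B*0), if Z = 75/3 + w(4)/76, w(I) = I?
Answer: -6245/19 ≈ -328.68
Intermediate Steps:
Z = 476/19 (Z = 75/3 + 4/76 = 75*(⅓) + 4*(1/76) = 25 + 1/19 = 476/19 ≈ 25.053)
Z*(2 + 3*(-5)) + (-3 + B*0) = 476*(2 + 3*(-5))/19 + (-3 + 7*0) = 476*(2 - 15)/19 + (-3 + 0) = (476/19)*(-13) - 3 = -6188/19 - 3 = -6245/19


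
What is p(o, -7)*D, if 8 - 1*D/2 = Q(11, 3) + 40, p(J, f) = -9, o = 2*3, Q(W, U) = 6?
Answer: 684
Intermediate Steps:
o = 6
D = -76 (D = 16 - 2*(6 + 40) = 16 - 2*46 = 16 - 92 = -76)
p(o, -7)*D = -9*(-76) = 684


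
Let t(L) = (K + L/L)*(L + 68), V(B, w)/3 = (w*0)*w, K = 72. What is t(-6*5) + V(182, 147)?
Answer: 2774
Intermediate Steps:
V(B, w) = 0 (V(B, w) = 3*((w*0)*w) = 3*(0*w) = 3*0 = 0)
t(L) = 4964 + 73*L (t(L) = (72 + L/L)*(L + 68) = (72 + 1)*(68 + L) = 73*(68 + L) = 4964 + 73*L)
t(-6*5) + V(182, 147) = (4964 + 73*(-6*5)) + 0 = (4964 + 73*(-30)) + 0 = (4964 - 2190) + 0 = 2774 + 0 = 2774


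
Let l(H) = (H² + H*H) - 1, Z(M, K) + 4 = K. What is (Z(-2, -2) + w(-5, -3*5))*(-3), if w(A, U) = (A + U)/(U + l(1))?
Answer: 96/7 ≈ 13.714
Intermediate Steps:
Z(M, K) = -4 + K
l(H) = -1 + 2*H² (l(H) = (H² + H²) - 1 = 2*H² - 1 = -1 + 2*H²)
w(A, U) = (A + U)/(1 + U) (w(A, U) = (A + U)/(U + (-1 + 2*1²)) = (A + U)/(U + (-1 + 2*1)) = (A + U)/(U + (-1 + 2)) = (A + U)/(U + 1) = (A + U)/(1 + U))
(Z(-2, -2) + w(-5, -3*5))*(-3) = ((-4 - 2) + (-5 - 3*5)/(1 - 3*5))*(-3) = (-6 + (-5 - 15)/(1 - 15))*(-3) = (-6 - 20/(-14))*(-3) = (-6 - 1/14*(-20))*(-3) = (-6 + 10/7)*(-3) = -32/7*(-3) = 96/7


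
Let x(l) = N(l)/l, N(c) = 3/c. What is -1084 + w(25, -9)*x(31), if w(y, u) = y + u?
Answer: -1041676/961 ≈ -1083.9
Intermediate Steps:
w(y, u) = u + y
x(l) = 3/l² (x(l) = (3/l)/l = 3/l²)
-1084 + w(25, -9)*x(31) = -1084 + (-9 + 25)*(3/31²) = -1084 + 16*(3*(1/961)) = -1084 + 16*(3/961) = -1084 + 48/961 = -1041676/961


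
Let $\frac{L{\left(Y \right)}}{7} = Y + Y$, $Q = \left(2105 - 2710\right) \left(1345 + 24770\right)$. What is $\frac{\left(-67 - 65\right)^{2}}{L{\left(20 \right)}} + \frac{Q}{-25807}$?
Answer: $\frac{609192771}{903245} \approx 674.45$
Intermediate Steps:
$Q = -15799575$ ($Q = \left(-605\right) 26115 = -15799575$)
$L{\left(Y \right)} = 14 Y$ ($L{\left(Y \right)} = 7 \left(Y + Y\right) = 7 \cdot 2 Y = 14 Y$)
$\frac{\left(-67 - 65\right)^{2}}{L{\left(20 \right)}} + \frac{Q}{-25807} = \frac{\left(-67 - 65\right)^{2}}{14 \cdot 20} - \frac{15799575}{-25807} = \frac{\left(-132\right)^{2}}{280} - - \frac{15799575}{25807} = 17424 \cdot \frac{1}{280} + \frac{15799575}{25807} = \frac{2178}{35} + \frac{15799575}{25807} = \frac{609192771}{903245}$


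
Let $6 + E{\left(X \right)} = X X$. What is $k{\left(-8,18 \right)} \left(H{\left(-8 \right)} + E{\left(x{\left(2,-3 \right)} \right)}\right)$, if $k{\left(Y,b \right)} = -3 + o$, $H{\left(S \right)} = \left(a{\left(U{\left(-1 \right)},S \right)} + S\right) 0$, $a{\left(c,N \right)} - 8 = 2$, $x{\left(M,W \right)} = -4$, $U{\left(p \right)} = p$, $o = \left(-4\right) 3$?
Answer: $-150$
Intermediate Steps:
$o = -12$
$a{\left(c,N \right)} = 10$ ($a{\left(c,N \right)} = 8 + 2 = 10$)
$E{\left(X \right)} = -6 + X^{2}$ ($E{\left(X \right)} = -6 + X X = -6 + X^{2}$)
$H{\left(S \right)} = 0$ ($H{\left(S \right)} = \left(10 + S\right) 0 = 0$)
$k{\left(Y,b \right)} = -15$ ($k{\left(Y,b \right)} = -3 - 12 = -15$)
$k{\left(-8,18 \right)} \left(H{\left(-8 \right)} + E{\left(x{\left(2,-3 \right)} \right)}\right) = - 15 \left(0 - \left(6 - \left(-4\right)^{2}\right)\right) = - 15 \left(0 + \left(-6 + 16\right)\right) = - 15 \left(0 + 10\right) = \left(-15\right) 10 = -150$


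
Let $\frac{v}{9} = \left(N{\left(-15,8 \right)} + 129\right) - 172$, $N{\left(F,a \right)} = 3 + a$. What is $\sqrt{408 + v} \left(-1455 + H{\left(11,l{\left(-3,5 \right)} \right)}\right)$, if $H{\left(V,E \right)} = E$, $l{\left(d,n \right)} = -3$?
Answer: $- 2916 \sqrt{30} \approx -15972.0$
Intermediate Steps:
$v = -288$ ($v = 9 \left(\left(\left(3 + 8\right) + 129\right) - 172\right) = 9 \left(\left(11 + 129\right) - 172\right) = 9 \left(140 - 172\right) = 9 \left(-32\right) = -288$)
$\sqrt{408 + v} \left(-1455 + H{\left(11,l{\left(-3,5 \right)} \right)}\right) = \sqrt{408 - 288} \left(-1455 - 3\right) = \sqrt{120} \left(-1458\right) = 2 \sqrt{30} \left(-1458\right) = - 2916 \sqrt{30}$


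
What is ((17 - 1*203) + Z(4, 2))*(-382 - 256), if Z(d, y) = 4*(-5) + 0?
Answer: 131428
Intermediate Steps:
Z(d, y) = -20 (Z(d, y) = -20 + 0 = -20)
((17 - 1*203) + Z(4, 2))*(-382 - 256) = ((17 - 1*203) - 20)*(-382 - 256) = ((17 - 203) - 20)*(-638) = (-186 - 20)*(-638) = -206*(-638) = 131428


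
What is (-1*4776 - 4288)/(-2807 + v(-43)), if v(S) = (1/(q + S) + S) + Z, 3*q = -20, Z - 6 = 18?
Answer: 1350536/421077 ≈ 3.2073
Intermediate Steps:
Z = 24 (Z = 6 + 18 = 24)
q = -20/3 (q = (⅓)*(-20) = -20/3 ≈ -6.6667)
v(S) = 24 + S + 1/(-20/3 + S) (v(S) = (1/(-20/3 + S) + S) + 24 = (S + 1/(-20/3 + S)) + 24 = 24 + S + 1/(-20/3 + S))
(-1*4776 - 4288)/(-2807 + v(-43)) = (-1*4776 - 4288)/(-2807 + (-477 + 3*(-43)² + 52*(-43))/(-20 + 3*(-43))) = (-4776 - 4288)/(-2807 + (-477 + 3*1849 - 2236)/(-20 - 129)) = -9064/(-2807 + (-477 + 5547 - 2236)/(-149)) = -9064/(-2807 - 1/149*2834) = -9064/(-2807 - 2834/149) = -9064/(-421077/149) = -9064*(-149/421077) = 1350536/421077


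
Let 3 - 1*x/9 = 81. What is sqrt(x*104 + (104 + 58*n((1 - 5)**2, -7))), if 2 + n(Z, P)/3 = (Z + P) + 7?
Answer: 2*I*sqrt(17617) ≈ 265.46*I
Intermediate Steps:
x = -702 (x = 27 - 9*81 = 27 - 729 = -702)
n(Z, P) = 15 + 3*P + 3*Z (n(Z, P) = -6 + 3*((Z + P) + 7) = -6 + 3*((P + Z) + 7) = -6 + 3*(7 + P + Z) = -6 + (21 + 3*P + 3*Z) = 15 + 3*P + 3*Z)
sqrt(x*104 + (104 + 58*n((1 - 5)**2, -7))) = sqrt(-702*104 + (104 + 58*(15 + 3*(-7) + 3*(1 - 5)**2))) = sqrt(-73008 + (104 + 58*(15 - 21 + 3*(-4)**2))) = sqrt(-73008 + (104 + 58*(15 - 21 + 3*16))) = sqrt(-73008 + (104 + 58*(15 - 21 + 48))) = sqrt(-73008 + (104 + 58*42)) = sqrt(-73008 + (104 + 2436)) = sqrt(-73008 + 2540) = sqrt(-70468) = 2*I*sqrt(17617)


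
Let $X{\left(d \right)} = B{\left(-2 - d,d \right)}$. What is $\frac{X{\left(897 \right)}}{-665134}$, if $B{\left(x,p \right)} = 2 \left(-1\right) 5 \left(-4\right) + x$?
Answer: $\frac{859}{665134} \approx 0.0012915$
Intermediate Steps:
$B{\left(x,p \right)} = 40 + x$ ($B{\left(x,p \right)} = \left(-2\right) 5 \left(-4\right) + x = \left(-10\right) \left(-4\right) + x = 40 + x$)
$X{\left(d \right)} = 38 - d$ ($X{\left(d \right)} = 40 - \left(2 + d\right) = 38 - d$)
$\frac{X{\left(897 \right)}}{-665134} = \frac{38 - 897}{-665134} = \left(38 - 897\right) \left(- \frac{1}{665134}\right) = \left(-859\right) \left(- \frac{1}{665134}\right) = \frac{859}{665134}$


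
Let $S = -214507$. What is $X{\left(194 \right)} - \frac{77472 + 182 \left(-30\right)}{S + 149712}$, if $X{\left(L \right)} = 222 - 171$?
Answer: $\frac{3376557}{64795} \approx 52.111$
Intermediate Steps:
$X{\left(L \right)} = 51$ ($X{\left(L \right)} = 222 - 171 = 51$)
$X{\left(194 \right)} - \frac{77472 + 182 \left(-30\right)}{S + 149712} = 51 - \frac{77472 + 182 \left(-30\right)}{-214507 + 149712} = 51 - \frac{77472 - 5460}{-64795} = 51 - 72012 \left(- \frac{1}{64795}\right) = 51 - - \frac{72012}{64795} = 51 + \frac{72012}{64795} = \frac{3376557}{64795}$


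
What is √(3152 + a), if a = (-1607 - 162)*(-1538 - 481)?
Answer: √3574763 ≈ 1890.7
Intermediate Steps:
a = 3571611 (a = -1769*(-2019) = 3571611)
√(3152 + a) = √(3152 + 3571611) = √3574763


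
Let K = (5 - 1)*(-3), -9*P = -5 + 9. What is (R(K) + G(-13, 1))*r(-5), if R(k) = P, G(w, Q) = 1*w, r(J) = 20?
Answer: -2420/9 ≈ -268.89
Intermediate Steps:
P = -4/9 (P = -(-5 + 9)/9 = -⅑*4 = -4/9 ≈ -0.44444)
G(w, Q) = w
K = -12 (K = 4*(-3) = -12)
R(k) = -4/9
(R(K) + G(-13, 1))*r(-5) = (-4/9 - 13)*20 = -121/9*20 = -2420/9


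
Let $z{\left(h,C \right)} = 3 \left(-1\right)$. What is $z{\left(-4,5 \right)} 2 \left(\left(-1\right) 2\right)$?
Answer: $12$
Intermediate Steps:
$z{\left(h,C \right)} = -3$
$z{\left(-4,5 \right)} 2 \left(\left(-1\right) 2\right) = \left(-3\right) 2 \left(\left(-1\right) 2\right) = \left(-6\right) \left(-2\right) = 12$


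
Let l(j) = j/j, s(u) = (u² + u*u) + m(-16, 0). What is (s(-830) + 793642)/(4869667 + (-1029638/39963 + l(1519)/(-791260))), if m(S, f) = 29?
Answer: 68664352407091980/153983526315110617 ≈ 0.44592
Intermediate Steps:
s(u) = 29 + 2*u² (s(u) = (u² + u*u) + 29 = (u² + u²) + 29 = 2*u² + 29 = 29 + 2*u²)
l(j) = 1
(s(-830) + 793642)/(4869667 + (-1029638/39963 + l(1519)/(-791260))) = ((29 + 2*(-830)²) + 793642)/(4869667 + (-1029638/39963 + 1/(-791260))) = ((29 + 2*688900) + 793642)/(4869667 + (-1029638*1/39963 + 1*(-1/791260))) = ((29 + 1377800) + 793642)/(4869667 + (-1029638/39963 - 1/791260)) = (1377829 + 793642)/(4869667 - 814711403843/31621123380) = 2171471/(153983526315110617/31621123380) = 2171471*(31621123380/153983526315110617) = 68664352407091980/153983526315110617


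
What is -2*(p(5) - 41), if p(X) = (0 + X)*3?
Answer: 52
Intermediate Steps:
p(X) = 3*X (p(X) = X*3 = 3*X)
-2*(p(5) - 41) = -2*(3*5 - 41) = -2*(15 - 41) = -2*(-26) = 52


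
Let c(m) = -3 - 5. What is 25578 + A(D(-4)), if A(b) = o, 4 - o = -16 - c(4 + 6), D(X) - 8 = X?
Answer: 25590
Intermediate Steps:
c(m) = -8
D(X) = 8 + X
o = 12 (o = 4 - (-16 - 1*(-8)) = 4 - (-16 + 8) = 4 - 1*(-8) = 4 + 8 = 12)
A(b) = 12
25578 + A(D(-4)) = 25578 + 12 = 25590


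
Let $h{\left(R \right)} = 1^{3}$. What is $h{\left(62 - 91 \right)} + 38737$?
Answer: $38738$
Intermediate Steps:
$h{\left(R \right)} = 1$
$h{\left(62 - 91 \right)} + 38737 = 1 + 38737 = 38738$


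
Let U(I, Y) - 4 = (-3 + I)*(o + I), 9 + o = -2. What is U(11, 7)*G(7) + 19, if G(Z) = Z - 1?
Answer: 43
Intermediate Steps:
o = -11 (o = -9 - 2 = -11)
G(Z) = -1 + Z
U(I, Y) = 4 + (-11 + I)*(-3 + I) (U(I, Y) = 4 + (-3 + I)*(-11 + I) = 4 + (-11 + I)*(-3 + I))
U(11, 7)*G(7) + 19 = (37 + 11² - 14*11)*(-1 + 7) + 19 = (37 + 121 - 154)*6 + 19 = 4*6 + 19 = 24 + 19 = 43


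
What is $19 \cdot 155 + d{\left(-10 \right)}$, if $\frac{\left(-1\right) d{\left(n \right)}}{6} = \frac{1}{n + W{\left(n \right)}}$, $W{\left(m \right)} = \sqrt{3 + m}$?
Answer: $\frac{315175}{107} + \frac{6 i \sqrt{7}}{107} \approx 2945.6 + 0.14836 i$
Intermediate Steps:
$d{\left(n \right)} = - \frac{6}{n + \sqrt{3 + n}}$
$19 \cdot 155 + d{\left(-10 \right)} = 19 \cdot 155 - \frac{6}{-10 + \sqrt{3 - 10}} = 2945 - \frac{6}{-10 + \sqrt{-7}} = 2945 - \frac{6}{-10 + i \sqrt{7}}$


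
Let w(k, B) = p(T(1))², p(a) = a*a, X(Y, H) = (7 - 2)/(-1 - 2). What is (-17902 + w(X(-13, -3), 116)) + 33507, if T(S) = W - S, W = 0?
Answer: 15606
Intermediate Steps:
T(S) = -S (T(S) = 0 - S = -S)
X(Y, H) = -5/3 (X(Y, H) = 5/(-3) = 5*(-⅓) = -5/3)
p(a) = a²
w(k, B) = 1 (w(k, B) = ((-1*1)²)² = ((-1)²)² = 1² = 1)
(-17902 + w(X(-13, -3), 116)) + 33507 = (-17902 + 1) + 33507 = -17901 + 33507 = 15606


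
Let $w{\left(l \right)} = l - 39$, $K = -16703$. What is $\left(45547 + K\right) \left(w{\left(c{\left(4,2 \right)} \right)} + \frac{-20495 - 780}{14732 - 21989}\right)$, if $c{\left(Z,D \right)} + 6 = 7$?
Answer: $- \frac{7340538404}{7257} \approx -1.0115 \cdot 10^{6}$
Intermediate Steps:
$c{\left(Z,D \right)} = 1$ ($c{\left(Z,D \right)} = -6 + 7 = 1$)
$w{\left(l \right)} = -39 + l$ ($w{\left(l \right)} = l - 39 = -39 + l$)
$\left(45547 + K\right) \left(w{\left(c{\left(4,2 \right)} \right)} + \frac{-20495 - 780}{14732 - 21989}\right) = \left(45547 - 16703\right) \left(\left(-39 + 1\right) + \frac{-20495 - 780}{14732 - 21989}\right) = 28844 \left(-38 - \frac{21275}{-7257}\right) = 28844 \left(-38 - - \frac{21275}{7257}\right) = 28844 \left(-38 + \frac{21275}{7257}\right) = 28844 \left(- \frac{254491}{7257}\right) = - \frac{7340538404}{7257}$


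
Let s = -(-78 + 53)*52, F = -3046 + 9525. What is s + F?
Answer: 7779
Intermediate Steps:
F = 6479
s = 1300 (s = -(-25)*52 = -1*(-1300) = 1300)
s + F = 1300 + 6479 = 7779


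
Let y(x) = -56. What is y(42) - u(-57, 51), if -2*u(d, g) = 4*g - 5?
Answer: 87/2 ≈ 43.500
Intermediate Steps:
u(d, g) = 5/2 - 2*g (u(d, g) = -(4*g - 5)/2 = -(-5 + 4*g)/2 = 5/2 - 2*g)
y(42) - u(-57, 51) = -56 - (5/2 - 2*51) = -56 - (5/2 - 102) = -56 - 1*(-199/2) = -56 + 199/2 = 87/2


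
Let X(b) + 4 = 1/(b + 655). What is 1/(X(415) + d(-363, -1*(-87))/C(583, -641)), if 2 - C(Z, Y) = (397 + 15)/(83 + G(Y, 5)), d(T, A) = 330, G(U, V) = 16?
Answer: -1070/167629 ≈ -0.0063831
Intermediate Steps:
X(b) = -4 + 1/(655 + b) (X(b) = -4 + 1/(b + 655) = -4 + 1/(655 + b))
C(Z, Y) = -214/99 (C(Z, Y) = 2 - (397 + 15)/(83 + 16) = 2 - 412/99 = -214/99)
1/(X(415) + d(-363, -1*(-87))/C(583, -641)) = 1/((-2619 - 4*415)/(655 + 415) + 330/(-214/99)) = 1/((-2619 - 1660)/1070 + 330*(-99/214)) = 1/((1/1070)*(-4279) - 16335/107) = 1/(-4279/1070 - 16335/107) = 1/(-167629/1070) = -1070/167629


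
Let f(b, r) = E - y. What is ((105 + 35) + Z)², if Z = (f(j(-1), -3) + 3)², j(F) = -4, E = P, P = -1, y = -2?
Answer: 24336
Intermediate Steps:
E = -1
f(b, r) = 1 (f(b, r) = -1 - 1*(-2) = -1 + 2 = 1)
Z = 16 (Z = (1 + 3)² = 4² = 16)
((105 + 35) + Z)² = ((105 + 35) + 16)² = (140 + 16)² = 156² = 24336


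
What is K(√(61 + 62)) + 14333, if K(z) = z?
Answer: 14333 + √123 ≈ 14344.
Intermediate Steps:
K(√(61 + 62)) + 14333 = √(61 + 62) + 14333 = √123 + 14333 = 14333 + √123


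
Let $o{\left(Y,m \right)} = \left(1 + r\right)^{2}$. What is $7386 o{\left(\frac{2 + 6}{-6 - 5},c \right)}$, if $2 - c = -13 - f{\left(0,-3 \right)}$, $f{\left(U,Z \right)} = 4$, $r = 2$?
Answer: $66474$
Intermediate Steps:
$c = 19$ ($c = 2 - \left(-13 - 4\right) = 2 - -17 = 2 + 17 = 19$)
$o{\left(Y,m \right)} = 9$ ($o{\left(Y,m \right)} = \left(1 + 2\right)^{2} = 3^{2} = 9$)
$7386 o{\left(\frac{2 + 6}{-6 - 5},c \right)} = 7386 \cdot 9 = 66474$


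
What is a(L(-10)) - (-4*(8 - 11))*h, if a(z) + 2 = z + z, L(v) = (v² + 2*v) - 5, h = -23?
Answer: 424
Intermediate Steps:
L(v) = -5 + v² + 2*v
a(z) = -2 + 2*z (a(z) = -2 + (z + z) = -2 + 2*z)
a(L(-10)) - (-4*(8 - 11))*h = (-2 + 2*(-5 + (-10)² + 2*(-10))) - (-4*(8 - 11))*(-23) = (-2 + 2*(-5 + 100 - 20)) - (-4*(-3))*(-23) = (-2 + 2*75) - 12*(-23) = (-2 + 150) - 1*(-276) = 148 + 276 = 424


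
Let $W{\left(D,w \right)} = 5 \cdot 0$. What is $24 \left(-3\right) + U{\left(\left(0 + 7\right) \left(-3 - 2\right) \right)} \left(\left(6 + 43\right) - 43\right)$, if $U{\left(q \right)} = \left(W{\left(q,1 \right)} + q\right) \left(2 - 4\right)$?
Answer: $348$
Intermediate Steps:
$W{\left(D,w \right)} = 0$
$U{\left(q \right)} = - 2 q$ ($U{\left(q \right)} = \left(0 + q\right) \left(2 - 4\right) = q \left(-2\right) = - 2 q$)
$24 \left(-3\right) + U{\left(\left(0 + 7\right) \left(-3 - 2\right) \right)} \left(\left(6 + 43\right) - 43\right) = 24 \left(-3\right) + - 2 \left(0 + 7\right) \left(-3 - 2\right) \left(\left(6 + 43\right) - 43\right) = -72 + - 2 \cdot 7 \left(-5\right) \left(49 - 43\right) = -72 + \left(-2\right) \left(-35\right) 6 = -72 + 70 \cdot 6 = -72 + 420 = 348$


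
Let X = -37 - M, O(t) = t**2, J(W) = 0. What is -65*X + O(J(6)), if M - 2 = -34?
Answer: 325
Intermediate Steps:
M = -32 (M = 2 - 34 = -32)
X = -5 (X = -37 - 1*(-32) = -37 + 32 = -5)
-65*X + O(J(6)) = -65*(-5) + 0**2 = 325 + 0 = 325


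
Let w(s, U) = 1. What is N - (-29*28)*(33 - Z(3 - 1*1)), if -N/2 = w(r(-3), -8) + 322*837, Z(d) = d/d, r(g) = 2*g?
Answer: -513046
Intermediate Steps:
Z(d) = 1
N = -539030 (N = -2*(1 + 322*837) = -2*(1 + 269514) = -2*269515 = -539030)
N - (-29*28)*(33 - Z(3 - 1*1)) = -539030 - (-29*28)*(33 - 1*1) = -539030 - (-812)*(33 - 1) = -539030 - (-812)*32 = -539030 - 1*(-25984) = -539030 + 25984 = -513046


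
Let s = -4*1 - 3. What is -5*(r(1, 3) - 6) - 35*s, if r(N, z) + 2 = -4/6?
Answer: 865/3 ≈ 288.33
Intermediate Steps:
r(N, z) = -8/3 (r(N, z) = -2 - 4/6 = -2 - 4*⅙ = -2 - ⅔ = -8/3)
s = -7 (s = -4 - 3 = -7)
-5*(r(1, 3) - 6) - 35*s = -5*(-8/3 - 6) - 35*(-7) = -5*(-26/3) + 245 = 130/3 + 245 = 865/3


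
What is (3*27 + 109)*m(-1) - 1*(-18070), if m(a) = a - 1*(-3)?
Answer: 18450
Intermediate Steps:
m(a) = 3 + a (m(a) = a + 3 = 3 + a)
(3*27 + 109)*m(-1) - 1*(-18070) = (3*27 + 109)*(3 - 1) - 1*(-18070) = (81 + 109)*2 + 18070 = 190*2 + 18070 = 380 + 18070 = 18450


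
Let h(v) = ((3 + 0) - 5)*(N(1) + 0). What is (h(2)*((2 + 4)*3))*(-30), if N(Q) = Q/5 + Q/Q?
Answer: 1296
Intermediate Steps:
N(Q) = 1 + Q/5 (N(Q) = Q*(⅕) + 1 = Q/5 + 1 = 1 + Q/5)
h(v) = -12/5 (h(v) = ((3 + 0) - 5)*((1 + (⅕)*1) + 0) = (3 - 5)*((1 + ⅕) + 0) = -2*(6/5 + 0) = -2*6/5 = -12/5)
(h(2)*((2 + 4)*3))*(-30) = -12*(2 + 4)*3/5*(-30) = -72*3/5*(-30) = -12/5*18*(-30) = -216/5*(-30) = 1296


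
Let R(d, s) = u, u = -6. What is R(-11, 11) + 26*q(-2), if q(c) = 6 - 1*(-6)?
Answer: 306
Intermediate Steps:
R(d, s) = -6
q(c) = 12 (q(c) = 6 + 6 = 12)
R(-11, 11) + 26*q(-2) = -6 + 26*12 = -6 + 312 = 306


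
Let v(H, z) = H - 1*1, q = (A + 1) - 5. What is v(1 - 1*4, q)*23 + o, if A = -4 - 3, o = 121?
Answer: 29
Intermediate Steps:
A = -7
q = -11 (q = (-7 + 1) - 5 = -6 - 5 = -11)
v(H, z) = -1 + H (v(H, z) = H - 1 = -1 + H)
v(1 - 1*4, q)*23 + o = (-1 + (1 - 1*4))*23 + 121 = (-1 + (1 - 4))*23 + 121 = (-1 - 3)*23 + 121 = -4*23 + 121 = -92 + 121 = 29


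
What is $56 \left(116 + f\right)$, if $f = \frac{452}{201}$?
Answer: $\frac{1331008}{201} \approx 6621.9$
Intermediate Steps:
$f = \frac{452}{201}$ ($f = 452 \cdot \frac{1}{201} = \frac{452}{201} \approx 2.2488$)
$56 \left(116 + f\right) = 56 \left(116 + \frac{452}{201}\right) = 56 \cdot \frac{23768}{201} = \frac{1331008}{201}$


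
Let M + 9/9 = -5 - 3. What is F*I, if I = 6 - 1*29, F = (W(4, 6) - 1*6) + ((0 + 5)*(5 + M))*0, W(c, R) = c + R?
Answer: -92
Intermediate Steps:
M = -9 (M = -1 + (-5 - 3) = -1 - 8 = -9)
W(c, R) = R + c
F = 4 (F = ((6 + 4) - 1*6) + ((0 + 5)*(5 - 9))*0 = (10 - 6) + (5*(-4))*0 = 4 - 20*0 = 4 + 0 = 4)
I = -23 (I = 6 - 29 = -23)
F*I = 4*(-23) = -92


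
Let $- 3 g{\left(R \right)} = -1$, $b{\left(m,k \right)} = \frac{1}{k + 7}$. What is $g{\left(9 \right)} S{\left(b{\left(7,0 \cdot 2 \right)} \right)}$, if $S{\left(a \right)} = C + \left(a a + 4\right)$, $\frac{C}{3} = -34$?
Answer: $- \frac{4801}{147} \approx -32.66$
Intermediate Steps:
$C = -102$ ($C = 3 \left(-34\right) = -102$)
$b{\left(m,k \right)} = \frac{1}{7 + k}$
$g{\left(R \right)} = \frac{1}{3}$ ($g{\left(R \right)} = \left(- \frac{1}{3}\right) \left(-1\right) = \frac{1}{3}$)
$S{\left(a \right)} = -98 + a^{2}$ ($S{\left(a \right)} = -102 + \left(a a + 4\right) = -102 + \left(a^{2} + 4\right) = -102 + \left(4 + a^{2}\right) = -98 + a^{2}$)
$g{\left(9 \right)} S{\left(b{\left(7,0 \cdot 2 \right)} \right)} = \frac{-98 + \left(\frac{1}{7 + 0 \cdot 2}\right)^{2}}{3} = \frac{-98 + \left(\frac{1}{7 + 0}\right)^{2}}{3} = \frac{-98 + \left(\frac{1}{7}\right)^{2}}{3} = \frac{-98 + \frac{1}{49}}{3} = \frac{1}{3} \left(- \frac{4801}{49}\right) = - \frac{4801}{147}$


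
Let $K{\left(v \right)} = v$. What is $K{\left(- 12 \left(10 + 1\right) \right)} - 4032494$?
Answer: $-4032626$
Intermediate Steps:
$K{\left(- 12 \left(10 + 1\right) \right)} - 4032494 = - 12 \left(10 + 1\right) - 4032494 = \left(-12\right) 11 - 4032494 = -132 - 4032494 = -4032626$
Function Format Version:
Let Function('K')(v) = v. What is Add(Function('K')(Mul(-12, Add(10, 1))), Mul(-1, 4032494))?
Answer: -4032626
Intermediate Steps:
Add(Function('K')(Mul(-12, Add(10, 1))), Mul(-1, 4032494)) = Add(Mul(-12, Add(10, 1)), Mul(-1, 4032494)) = Add(Mul(-12, 11), -4032494) = Add(-132, -4032494) = -4032626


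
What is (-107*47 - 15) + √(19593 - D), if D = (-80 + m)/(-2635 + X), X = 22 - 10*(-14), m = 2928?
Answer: -5044 + √119832521401/2473 ≈ -4904.0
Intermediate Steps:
X = 162 (X = 22 + 140 = 162)
D = -2848/2473 (D = (-80 + 2928)/(-2635 + 162) = 2848/(-2473) = 2848*(-1/2473) = -2848/2473 ≈ -1.1516)
(-107*47 - 15) + √(19593 - D) = (-107*47 - 15) + √(19593 - 1*(-2848/2473)) = (-5029 - 15) + √(19593 + 2848/2473) = -5044 + √(48456337/2473) = -5044 + √119832521401/2473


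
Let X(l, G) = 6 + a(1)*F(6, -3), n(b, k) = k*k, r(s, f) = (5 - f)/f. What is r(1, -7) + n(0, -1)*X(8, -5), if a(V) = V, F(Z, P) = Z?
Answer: 72/7 ≈ 10.286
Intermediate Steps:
r(s, f) = (5 - f)/f
n(b, k) = k**2
X(l, G) = 12 (X(l, G) = 6 + 1*6 = 6 + 6 = 12)
r(1, -7) + n(0, -1)*X(8, -5) = (5 - 1*(-7))/(-7) + (-1)**2*12 = -(5 + 7)/7 + 1*12 = -1/7*12 + 12 = -12/7 + 12 = 72/7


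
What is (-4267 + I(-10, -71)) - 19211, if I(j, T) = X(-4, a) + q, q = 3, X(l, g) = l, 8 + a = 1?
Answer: -23479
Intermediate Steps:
a = -7 (a = -8 + 1 = -7)
I(j, T) = -1 (I(j, T) = -4 + 3 = -1)
(-4267 + I(-10, -71)) - 19211 = (-4267 - 1) - 19211 = -4268 - 19211 = -23479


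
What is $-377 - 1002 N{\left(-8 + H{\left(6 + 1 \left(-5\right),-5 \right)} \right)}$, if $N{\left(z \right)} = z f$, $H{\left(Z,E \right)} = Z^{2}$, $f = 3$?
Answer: $20665$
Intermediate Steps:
$N{\left(z \right)} = 3 z$ ($N{\left(z \right)} = z 3 = 3 z$)
$-377 - 1002 N{\left(-8 + H{\left(6 + 1 \left(-5\right),-5 \right)} \right)} = -377 - 1002 \cdot 3 \left(-8 + \left(6 + 1 \left(-5\right)\right)^{2}\right) = -377 - 1002 \cdot 3 \left(-8 + \left(6 - 5\right)^{2}\right) = -377 - 1002 \cdot 3 \left(-8 + 1^{2}\right) = -377 - 1002 \cdot 3 \left(-8 + 1\right) = -377 - 1002 \cdot 3 \left(-7\right) = -377 - -21042 = -377 + 21042 = 20665$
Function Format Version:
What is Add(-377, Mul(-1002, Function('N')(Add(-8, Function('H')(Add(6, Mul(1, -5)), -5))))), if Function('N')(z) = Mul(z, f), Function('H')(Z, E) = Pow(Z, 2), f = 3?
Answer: 20665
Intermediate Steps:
Function('N')(z) = Mul(3, z) (Function('N')(z) = Mul(z, 3) = Mul(3, z))
Add(-377, Mul(-1002, Function('N')(Add(-8, Function('H')(Add(6, Mul(1, -5)), -5))))) = Add(-377, Mul(-1002, Mul(3, Add(-8, Pow(Add(6, Mul(1, -5)), 2))))) = Add(-377, Mul(-1002, Mul(3, Add(-8, Pow(Add(6, -5), 2))))) = Add(-377, Mul(-1002, Mul(3, Add(-8, Pow(1, 2))))) = Add(-377, Mul(-1002, Mul(3, Add(-8, 1)))) = Add(-377, Mul(-1002, Mul(3, -7))) = Add(-377, Mul(-1002, -21)) = Add(-377, 21042) = 20665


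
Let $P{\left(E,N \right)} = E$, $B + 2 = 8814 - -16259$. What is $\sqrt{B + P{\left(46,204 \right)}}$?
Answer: $\sqrt{25117} \approx 158.48$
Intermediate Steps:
$B = 25071$ ($B = -2 + \left(8814 - -16259\right) = -2 + \left(8814 + 16259\right) = -2 + 25073 = 25071$)
$\sqrt{B + P{\left(46,204 \right)}} = \sqrt{25071 + 46} = \sqrt{25117}$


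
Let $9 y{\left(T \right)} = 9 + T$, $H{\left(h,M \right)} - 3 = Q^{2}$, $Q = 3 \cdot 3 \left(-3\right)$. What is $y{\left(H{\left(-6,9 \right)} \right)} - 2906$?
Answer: $- \frac{8471}{3} \approx -2823.7$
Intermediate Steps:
$Q = -27$ ($Q = 9 \left(-3\right) = -27$)
$H{\left(h,M \right)} = 732$ ($H{\left(h,M \right)} = 3 + \left(-27\right)^{2} = 3 + 729 = 732$)
$y{\left(T \right)} = 1 + \frac{T}{9}$ ($y{\left(T \right)} = \frac{9 + T}{9} = 1 + \frac{T}{9}$)
$y{\left(H{\left(-6,9 \right)} \right)} - 2906 = \left(1 + \frac{1}{9} \cdot 732\right) - 2906 = \left(1 + \frac{244}{3}\right) - 2906 = \frac{247}{3} - 2906 = - \frac{8471}{3}$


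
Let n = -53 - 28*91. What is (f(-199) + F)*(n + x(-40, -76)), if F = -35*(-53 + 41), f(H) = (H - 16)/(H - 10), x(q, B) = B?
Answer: -235562615/209 ≈ -1.1271e+6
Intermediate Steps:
n = -2601 (n = -53 - 2548 = -2601)
f(H) = (-16 + H)/(-10 + H)
F = 420 (F = -35*(-12) = 420)
(f(-199) + F)*(n + x(-40, -76)) = ((-16 - 199)/(-10 - 199) + 420)*(-2601 - 76) = (-215/(-209) + 420)*(-2677) = (-1/209*(-215) + 420)*(-2677) = (215/209 + 420)*(-2677) = (87995/209)*(-2677) = -235562615/209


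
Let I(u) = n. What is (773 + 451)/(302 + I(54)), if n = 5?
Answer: 1224/307 ≈ 3.9870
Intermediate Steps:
I(u) = 5
(773 + 451)/(302 + I(54)) = (773 + 451)/(302 + 5) = 1224/307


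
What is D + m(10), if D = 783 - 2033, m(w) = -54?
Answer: -1304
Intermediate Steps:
D = -1250
D + m(10) = -1250 - 54 = -1304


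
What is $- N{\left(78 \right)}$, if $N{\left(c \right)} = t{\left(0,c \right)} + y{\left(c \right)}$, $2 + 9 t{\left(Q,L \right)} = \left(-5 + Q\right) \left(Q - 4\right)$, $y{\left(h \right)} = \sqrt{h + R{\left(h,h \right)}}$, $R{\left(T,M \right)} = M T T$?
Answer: $-2 - \sqrt{474630} \approx -690.93$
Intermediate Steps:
$R{\left(T,M \right)} = M T^{2}$
$y{\left(h \right)} = \sqrt{h + h^{3}}$ ($y{\left(h \right)} = \sqrt{h + h h^{2}} = \sqrt{h + h^{3}}$)
$t{\left(Q,L \right)} = - \frac{2}{9} + \frac{\left(-5 + Q\right) \left(-4 + Q\right)}{9}$ ($t{\left(Q,L \right)} = - \frac{2}{9} + \frac{\left(-5 + Q\right) \left(Q - 4\right)}{9} = - \frac{2}{9} + \frac{\left(-5 + Q\right) \left(-4 + Q\right)}{9}$)
$N{\left(c \right)} = 2 + \sqrt{c + c^{3}}$ ($N{\left(c \right)} = \left(2 - 0 + \frac{0^{2}}{9}\right) + \sqrt{c + c^{3}} = \left(2 + 0 + \frac{1}{9} \cdot 0\right) + \sqrt{c + c^{3}} = \left(2 + 0 + 0\right) + \sqrt{c + c^{3}} = 2 + \sqrt{c + c^{3}}$)
$- N{\left(78 \right)} = - (2 + \sqrt{78 + 78^{3}}) = - (2 + \sqrt{78 + 474552}) = - (2 + \sqrt{474630}) = -2 - \sqrt{474630}$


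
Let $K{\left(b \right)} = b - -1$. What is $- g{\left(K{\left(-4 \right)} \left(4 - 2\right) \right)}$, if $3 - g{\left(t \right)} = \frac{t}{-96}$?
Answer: $- \frac{47}{16} \approx -2.9375$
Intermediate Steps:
$K{\left(b \right)} = 1 + b$ ($K{\left(b \right)} = b + 1 = 1 + b$)
$g{\left(t \right)} = 3 + \frac{t}{96}$ ($g{\left(t \right)} = 3 - \frac{t}{-96} = 3 - t \left(- \frac{1}{96}\right) = 3 - - \frac{t}{96} = 3 + \frac{t}{96}$)
$- g{\left(K{\left(-4 \right)} \left(4 - 2\right) \right)} = - (3 + \frac{\left(1 - 4\right) \left(4 - 2\right)}{96}) = - (3 + \frac{\left(-3\right) 2}{96}) = - (3 + \frac{1}{96} \left(-6\right)) = - (3 - \frac{1}{16}) = \left(-1\right) \frac{47}{16} = - \frac{47}{16}$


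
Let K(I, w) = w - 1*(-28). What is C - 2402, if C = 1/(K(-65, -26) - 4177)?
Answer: -10028351/4175 ≈ -2402.0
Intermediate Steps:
K(I, w) = 28 + w (K(I, w) = w + 28 = 28 + w)
C = -1/4175 (C = 1/((28 - 26) - 4177) = 1/(2 - 4177) = 1/(-4175) = -1/4175 ≈ -0.00023952)
C - 2402 = -1/4175 - 2402 = -10028351/4175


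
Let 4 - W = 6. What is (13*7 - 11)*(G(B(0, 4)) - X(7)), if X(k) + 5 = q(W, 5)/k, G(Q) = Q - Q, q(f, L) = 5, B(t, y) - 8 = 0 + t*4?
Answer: 2400/7 ≈ 342.86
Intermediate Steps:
W = -2 (W = 4 - 1*6 = 4 - 6 = -2)
B(t, y) = 8 + 4*t (B(t, y) = 8 + (0 + t*4) = 8 + (0 + 4*t) = 8 + 4*t)
G(Q) = 0
X(k) = -5 + 5/k
(13*7 - 11)*(G(B(0, 4)) - X(7)) = (13*7 - 11)*(0 - (-5 + 5/7)) = (91 - 11)*(0 - (-5 + 5*(⅐))) = 80*(0 - (-5 + 5/7)) = 80*(0 - 1*(-30/7)) = 80*(0 + 30/7) = 80*(30/7) = 2400/7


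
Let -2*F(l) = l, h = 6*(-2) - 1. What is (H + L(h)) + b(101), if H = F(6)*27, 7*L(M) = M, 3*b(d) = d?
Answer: -1033/21 ≈ -49.190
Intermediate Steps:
b(d) = d/3
h = -13 (h = -12 - 1 = -13)
F(l) = -l/2
L(M) = M/7
H = -81 (H = -½*6*27 = -3*27 = -81)
(H + L(h)) + b(101) = (-81 + (⅐)*(-13)) + (⅓)*101 = (-81 - 13/7) + 101/3 = -580/7 + 101/3 = -1033/21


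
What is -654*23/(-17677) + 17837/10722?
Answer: 476584973/189532794 ≈ 2.5145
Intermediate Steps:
-654*23/(-17677) + 17837/10722 = -15042*(-1/17677) + 17837*(1/10722) = 15042/17677 + 17837/10722 = 476584973/189532794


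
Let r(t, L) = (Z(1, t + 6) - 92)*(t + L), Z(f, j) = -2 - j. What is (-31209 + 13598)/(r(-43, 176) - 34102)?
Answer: 17611/41683 ≈ 0.42250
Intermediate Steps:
r(t, L) = (-100 - t)*(L + t) (r(t, L) = ((-2 - (t + 6)) - 92)*(t + L) = ((-2 - (6 + t)) - 92)*(L + t) = ((-2 + (-6 - t)) - 92)*(L + t) = ((-8 - t) - 92)*(L + t) = (-100 - t)*(L + t))
(-31209 + 13598)/(r(-43, 176) - 34102) = (-31209 + 13598)/((-1*(-43)**2 - 100*176 - 100*(-43) - 1*176*(-43)) - 34102) = -17611/((-1*1849 - 17600 + 4300 + 7568) - 34102) = -17611/((-1849 - 17600 + 4300 + 7568) - 34102) = -17611/(-7581 - 34102) = -17611/(-41683) = -17611*(-1/41683) = 17611/41683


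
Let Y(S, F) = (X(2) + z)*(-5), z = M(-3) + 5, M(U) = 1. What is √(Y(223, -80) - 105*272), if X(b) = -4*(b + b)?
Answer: I*√28510 ≈ 168.85*I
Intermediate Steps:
X(b) = -8*b
z = 6 (z = 1 + 5 = 6)
Y(S, F) = 50 (Y(S, F) = (-8*2 + 6)*(-5) = (-16 + 6)*(-5) = -10*(-5) = 50)
√(Y(223, -80) - 105*272) = √(50 - 105*272) = √(50 - 28560) = √(-28510) = I*√28510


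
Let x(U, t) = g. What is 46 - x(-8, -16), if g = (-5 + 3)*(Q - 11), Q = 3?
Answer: 30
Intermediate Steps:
g = 16 (g = (-5 + 3)*(3 - 11) = -2*(-8) = 16)
x(U, t) = 16
46 - x(-8, -16) = 46 - 1*16 = 46 - 16 = 30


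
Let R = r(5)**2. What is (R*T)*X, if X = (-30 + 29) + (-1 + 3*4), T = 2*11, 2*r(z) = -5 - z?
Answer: 5500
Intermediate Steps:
r(z) = -5/2 - z/2 (r(z) = (-5 - z)/2 = -5/2 - z/2)
R = 25 (R = (-5/2 - 1/2*5)**2 = (-5/2 - 5/2)**2 = (-5)**2 = 25)
T = 22
X = 10 (X = -1 + (-1 + 12) = -1 + 11 = 10)
(R*T)*X = (25*22)*10 = 550*10 = 5500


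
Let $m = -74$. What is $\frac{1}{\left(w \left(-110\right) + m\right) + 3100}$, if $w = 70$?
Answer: $- \frac{1}{4674} \approx -0.00021395$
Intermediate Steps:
$\frac{1}{\left(w \left(-110\right) + m\right) + 3100} = \frac{1}{\left(70 \left(-110\right) - 74\right) + 3100} = \frac{1}{\left(-7700 - 74\right) + 3100} = \frac{1}{-7774 + 3100} = \frac{1}{-4674} = - \frac{1}{4674}$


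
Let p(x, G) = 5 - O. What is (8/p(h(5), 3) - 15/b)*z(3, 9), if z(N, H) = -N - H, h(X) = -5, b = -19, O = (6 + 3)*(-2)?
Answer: -5964/437 ≈ -13.648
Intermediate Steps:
O = -18 (O = 9*(-2) = -18)
p(x, G) = 23 (p(x, G) = 5 - 1*(-18) = 5 + 18 = 23)
z(N, H) = -H - N
(8/p(h(5), 3) - 15/b)*z(3, 9) = (8/23 - 15/(-19))*(-1*9 - 1*3) = (8*(1/23) - 15*(-1/19))*(-9 - 3) = (8/23 + 15/19)*(-12) = (497/437)*(-12) = -5964/437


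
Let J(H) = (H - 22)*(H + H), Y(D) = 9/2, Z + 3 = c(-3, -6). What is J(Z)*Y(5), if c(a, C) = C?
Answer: 2511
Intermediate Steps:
Z = -9 (Z = -3 - 6 = -9)
Y(D) = 9/2 (Y(D) = 9*(½) = 9/2)
J(H) = 2*H*(-22 + H) (J(H) = (-22 + H)*(2*H) = 2*H*(-22 + H))
J(Z)*Y(5) = (2*(-9)*(-22 - 9))*(9/2) = (2*(-9)*(-31))*(9/2) = 558*(9/2) = 2511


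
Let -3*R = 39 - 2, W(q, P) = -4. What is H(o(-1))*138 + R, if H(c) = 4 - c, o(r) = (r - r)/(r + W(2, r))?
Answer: 1619/3 ≈ 539.67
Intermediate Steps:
o(r) = 0 (o(r) = (r - r)/(r - 4) = 0/(-4 + r) = 0)
R = -37/3 (R = -(39 - 2)/3 = -⅓*37 = -37/3 ≈ -12.333)
H(o(-1))*138 + R = (4 - 1*0)*138 - 37/3 = (4 + 0)*138 - 37/3 = 4*138 - 37/3 = 552 - 37/3 = 1619/3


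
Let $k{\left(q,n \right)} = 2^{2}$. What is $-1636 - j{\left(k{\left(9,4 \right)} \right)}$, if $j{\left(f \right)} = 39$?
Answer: $-1675$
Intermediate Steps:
$k{\left(q,n \right)} = 4$
$-1636 - j{\left(k{\left(9,4 \right)} \right)} = -1636 - 39 = -1675$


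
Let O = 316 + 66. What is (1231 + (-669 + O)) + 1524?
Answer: 2468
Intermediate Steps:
O = 382
(1231 + (-669 + O)) + 1524 = (1231 + (-669 + 382)) + 1524 = (1231 - 287) + 1524 = 944 + 1524 = 2468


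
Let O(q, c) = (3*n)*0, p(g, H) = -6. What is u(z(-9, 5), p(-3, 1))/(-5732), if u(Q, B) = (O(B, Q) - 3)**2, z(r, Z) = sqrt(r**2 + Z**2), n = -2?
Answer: -9/5732 ≈ -0.0015701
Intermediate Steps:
O(q, c) = 0 (O(q, c) = (3*(-2))*0 = -6*0 = 0)
z(r, Z) = sqrt(Z**2 + r**2)
u(Q, B) = 9 (u(Q, B) = (0 - 3)**2 = (-3)**2 = 9)
u(z(-9, 5), p(-3, 1))/(-5732) = 9/(-5732) = 9*(-1/5732) = -9/5732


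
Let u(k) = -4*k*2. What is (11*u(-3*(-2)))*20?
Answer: -10560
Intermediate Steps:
u(k) = -8*k
(11*u(-3*(-2)))*20 = (11*(-(-24)*(-2)))*20 = (11*(-8*6))*20 = (11*(-48))*20 = -528*20 = -10560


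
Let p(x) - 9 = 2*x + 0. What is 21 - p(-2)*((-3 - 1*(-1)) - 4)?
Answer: 51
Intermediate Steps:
p(x) = 9 + 2*x (p(x) = 9 + (2*x + 0) = 9 + 2*x)
21 - p(-2)*((-3 - 1*(-1)) - 4) = 21 - (9 + 2*(-2))*((-3 - 1*(-1)) - 4) = 21 - (9 - 4)*((-3 + 1) - 4) = 21 - 5*(-2 - 4) = 21 - 5*(-6) = 21 - 1*(-30) = 21 + 30 = 51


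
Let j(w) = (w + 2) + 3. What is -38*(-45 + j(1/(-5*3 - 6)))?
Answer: 31958/21 ≈ 1521.8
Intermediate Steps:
j(w) = 5 + w (j(w) = (2 + w) + 3 = 5 + w)
-38*(-45 + j(1/(-5*3 - 6))) = -38*(-45 + (5 + 1/(-5*3 - 6))) = -38*(-45 + (5 + 1/(-15 - 6))) = -38*(-45 + (5 + 1/(-21))) = -38*(-45 + (5 - 1/21)) = -38*(-45 + 104/21) = -38*(-841/21) = 31958/21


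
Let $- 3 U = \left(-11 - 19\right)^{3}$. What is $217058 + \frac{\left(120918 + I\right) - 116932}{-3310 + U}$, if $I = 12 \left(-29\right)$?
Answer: $\frac{617531829}{2845} \approx 2.1706 \cdot 10^{5}$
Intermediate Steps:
$U = 9000$ ($U = - \frac{\left(-11 - 19\right)^{3}}{3} = - \frac{\left(-30\right)^{3}}{3} = \left(- \frac{1}{3}\right) \left(-27000\right) = 9000$)
$I = -348$
$217058 + \frac{\left(120918 + I\right) - 116932}{-3310 + U} = 217058 + \frac{\left(120918 - 348\right) - 116932}{-3310 + 9000} = 217058 + \frac{120570 - 116932}{5690} = 217058 + 3638 \cdot \frac{1}{5690} = 217058 + \frac{1819}{2845} = \frac{617531829}{2845}$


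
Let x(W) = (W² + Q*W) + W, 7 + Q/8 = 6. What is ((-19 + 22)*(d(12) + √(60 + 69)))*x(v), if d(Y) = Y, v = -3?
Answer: 1080 + 90*√129 ≈ 2102.2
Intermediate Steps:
Q = -8 (Q = -56 + 8*6 = -56 + 48 = -8)
x(W) = W² - 7*W (x(W) = (W² - 8*W) + W = W² - 7*W)
((-19 + 22)*(d(12) + √(60 + 69)))*x(v) = ((-19 + 22)*(12 + √(60 + 69)))*(-3*(-7 - 3)) = (3*(12 + √129))*(-3*(-10)) = (36 + 3*√129)*30 = 1080 + 90*√129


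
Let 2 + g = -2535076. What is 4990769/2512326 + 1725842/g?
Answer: 462006164805/353830131746 ≈ 1.3057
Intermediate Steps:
g = -2535078 (g = -2 - 2535076 = -2535078)
4990769/2512326 + 1725842/g = 4990769/2512326 + 1725842/(-2535078) = 4990769*(1/2512326) + 1725842*(-1/2535078) = 4990769/2512326 - 862921/1267539 = 462006164805/353830131746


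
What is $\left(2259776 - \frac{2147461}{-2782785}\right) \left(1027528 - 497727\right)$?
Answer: $\frac{3331639232811309421}{2782785} \approx 1.1972 \cdot 10^{12}$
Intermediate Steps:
$\left(2259776 - \frac{2147461}{-2782785}\right) \left(1027528 - 497727\right) = \left(2259776 - - \frac{2147461}{2782785}\right) 529801 = \left(2259776 + \frac{2147461}{2782785}\right) 529801 = \frac{6288472903621}{2782785} \cdot 529801 = \frac{3331639232811309421}{2782785}$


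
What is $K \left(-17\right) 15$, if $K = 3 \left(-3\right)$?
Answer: $2295$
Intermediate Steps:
$K = -9$
$K \left(-17\right) 15 = \left(-9\right) \left(-17\right) 15 = 153 \cdot 15 = 2295$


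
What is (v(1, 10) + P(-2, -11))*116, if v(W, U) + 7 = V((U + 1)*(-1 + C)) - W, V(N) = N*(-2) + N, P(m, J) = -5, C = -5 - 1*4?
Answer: 11252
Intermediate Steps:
C = -9 (C = -5 - 4 = -9)
V(N) = -N (V(N) = -2*N + N = -N)
v(W, U) = 3 - W + 10*U (v(W, U) = -7 + (-(U + 1)*(-1 - 9) - W) = -7 + (-(1 + U)*(-10) - W) = -7 + (-(-10 - 10*U) - W) = -7 + ((10 + 10*U) - W) = -7 + (10 - W + 10*U) = 3 - W + 10*U)
(v(1, 10) + P(-2, -11))*116 = ((3 - 1*1 + 10*10) - 5)*116 = ((3 - 1 + 100) - 5)*116 = (102 - 5)*116 = 97*116 = 11252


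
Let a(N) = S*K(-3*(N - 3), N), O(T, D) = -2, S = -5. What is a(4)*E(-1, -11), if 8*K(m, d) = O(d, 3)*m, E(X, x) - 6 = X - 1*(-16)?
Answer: -315/4 ≈ -78.750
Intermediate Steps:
E(X, x) = 22 + X (E(X, x) = 6 + (X - 1*(-16)) = 6 + (X + 16) = 6 + (16 + X) = 22 + X)
K(m, d) = -m/4 (K(m, d) = (-2*m)/8 = -m/4)
a(N) = 45/4 - 15*N/4 (a(N) = -(-5)*(-3*(N - 3))/4 = -(-5)*(-3*(-3 + N))/4 = -(-5)*(9 - 3*N)/4 = -5*(-9/4 + 3*N/4) = 45/4 - 15*N/4)
a(4)*E(-1, -11) = (45/4 - 15/4*4)*(22 - 1) = (45/4 - 15)*21 = -15/4*21 = -315/4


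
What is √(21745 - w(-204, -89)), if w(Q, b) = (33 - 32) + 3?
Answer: √21741 ≈ 147.45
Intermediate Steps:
w(Q, b) = 4 (w(Q, b) = 1 + 3 = 4)
√(21745 - w(-204, -89)) = √(21745 - 1*4) = √(21745 - 4) = √21741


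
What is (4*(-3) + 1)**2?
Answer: 121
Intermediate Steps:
(4*(-3) + 1)**2 = (-12 + 1)**2 = (-11)**2 = 121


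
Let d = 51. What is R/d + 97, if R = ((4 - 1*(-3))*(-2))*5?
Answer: 4877/51 ≈ 95.627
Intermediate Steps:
R = -70 (R = ((4 + 3)*(-2))*5 = (7*(-2))*5 = -14*5 = -70)
R/d + 97 = -70/51 + 97 = 4877/51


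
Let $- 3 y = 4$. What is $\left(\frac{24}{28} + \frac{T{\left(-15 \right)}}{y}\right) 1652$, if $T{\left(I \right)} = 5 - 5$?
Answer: $1416$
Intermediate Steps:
$y = - \frac{4}{3}$ ($y = \left(- \frac{1}{3}\right) 4 = - \frac{4}{3} \approx -1.3333$)
$T{\left(I \right)} = 0$ ($T{\left(I \right)} = 5 - 5 = 0$)
$\left(\frac{24}{28} + \frac{T{\left(-15 \right)}}{y}\right) 1652 = \left(\frac{24}{28} + \frac{0}{- \frac{4}{3}}\right) 1652 = \left(24 \cdot \frac{1}{28} + 0 \left(- \frac{3}{4}\right)\right) 1652 = \left(\frac{6}{7} + 0\right) 1652 = \frac{6}{7} \cdot 1652 = 1416$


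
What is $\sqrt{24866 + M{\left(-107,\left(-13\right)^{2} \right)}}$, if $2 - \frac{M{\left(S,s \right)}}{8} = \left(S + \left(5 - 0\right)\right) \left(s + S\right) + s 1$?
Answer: $\sqrt{74122} \approx 272.25$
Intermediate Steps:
$M{\left(S,s \right)} = 16 - 8 s - 8 \left(5 + S\right) \left(S + s\right)$ ($M{\left(S,s \right)} = 16 - 8 \left(\left(S + \left(5 - 0\right)\right) \left(s + S\right) + s 1\right) = 16 - 8 \left(\left(S + \left(5 + 0\right)\right) \left(S + s\right) + s\right) = 16 - 8 \left(\left(S + 5\right) \left(S + s\right) + s\right) = 16 - 8 \left(\left(5 + S\right) \left(S + s\right) + s\right) = 16 - 8 \left(s + \left(5 + S\right) \left(S + s\right)\right) = 16 - \left(8 s + 8 \left(5 + S\right) \left(S + s\right)\right) = 16 - 8 s - 8 \left(5 + S\right) \left(S + s\right)$)
$\sqrt{24866 + M{\left(-107,\left(-13\right)^{2} \right)}} = \sqrt{24866 - \left(-4296 - 136552 + 91592\right)} = \sqrt{24866 - \left(95408 - 144664\right)} = \sqrt{24866 + \left(16 - 8112 + 4280 - 91592 + 144664\right)} = \sqrt{24866 + 49256} = \sqrt{74122}$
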